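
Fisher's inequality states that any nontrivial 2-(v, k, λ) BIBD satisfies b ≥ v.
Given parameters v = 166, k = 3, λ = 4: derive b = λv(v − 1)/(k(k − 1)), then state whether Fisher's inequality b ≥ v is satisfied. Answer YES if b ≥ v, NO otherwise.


b = λv(v − 1)/(k(k − 1)) = 4·166·165/(3·2) = 109560/6 = 18260.
Compare with v = 166: b ≥ v, so Fisher's inequality holds.

YES


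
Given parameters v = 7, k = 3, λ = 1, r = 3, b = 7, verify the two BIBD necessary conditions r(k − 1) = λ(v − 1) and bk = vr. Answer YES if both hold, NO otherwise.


Condition (i): r(k − 1) = 3·2 = 6; λ(v − 1) = 1·6 = 6. Match? YES.
Condition (ii): bk = 7·3 = 21; vr = 7·3 = 21. Match? YES.
Both conditions hold? YES.

YES


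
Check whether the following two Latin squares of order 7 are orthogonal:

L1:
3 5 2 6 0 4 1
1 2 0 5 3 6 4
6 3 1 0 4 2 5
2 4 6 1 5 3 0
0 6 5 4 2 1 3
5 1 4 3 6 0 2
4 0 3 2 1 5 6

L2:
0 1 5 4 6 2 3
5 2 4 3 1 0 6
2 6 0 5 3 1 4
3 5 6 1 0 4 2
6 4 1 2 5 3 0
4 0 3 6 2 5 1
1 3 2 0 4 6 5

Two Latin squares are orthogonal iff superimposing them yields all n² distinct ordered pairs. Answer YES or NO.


Form the n² = 49 superimposed pairs (L1[i][j], L2[i][j]), row by row (rows and columns indexed from 0):
row 0: (3,0) (5,1) (2,5) (6,4) (0,6) (4,2) (1,3)
row 1: (1,5) (2,2) (0,4) (5,3) (3,1) (6,0) (4,6)
row 2: (6,2) (3,6) (1,0) (0,5) (4,3) (2,1) (5,4)
row 3: (2,3) (4,5) (6,6) (1,1) (5,0) (3,4) (0,2)
row 4: (0,6) (6,4) (5,1) (4,2) (2,5) (1,3) (3,0)
row 5: (5,4) (1,0) (4,3) (3,6) (6,2) (0,5) (2,1)
row 6: (4,1) (0,3) (3,2) (2,0) (1,4) (5,6) (6,5)
Orthogonality requires all 49 pairs distinct.
But the pair (0,6) repeats: cell (0,4) has L1 = 0, L2 = 6, and cell (4,0) has L1 = 0, L2 = 6.
A repeated pair means some other pair never occurs (only 35 distinct pairs out of 49), so the squares are not orthogonal.
Conclusion: NO.

NO


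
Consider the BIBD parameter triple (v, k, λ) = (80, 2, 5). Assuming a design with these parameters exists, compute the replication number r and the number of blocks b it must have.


Any 2-(v, k, λ) BIBD satisfies two necessary conditions:
  (i)  Each point sits in r blocks, and counting incidences through any fixed point gives r(k − 1) = λ(v − 1), so r = λ(v − 1)/(k − 1).
  (ii) Total incidences bk = vr, so b = vr/k.
Step 1: r = λ(v − 1)/(k − 1) = 5·(80 − 1)/(2 − 1) = 5·79/1 = 395/1 = 395.
Step 2: b = vr/k = 80·395/2 = 31600/2 = 15800.
Check integrality: r = 395 ∈ Z ✓, b = 15800 ∈ Z ✓.
(These identities are necessary conditions: they determine r and b for any design with these parameters, but do not by themselves prove that one exists.)

r = 395, b = 15800.


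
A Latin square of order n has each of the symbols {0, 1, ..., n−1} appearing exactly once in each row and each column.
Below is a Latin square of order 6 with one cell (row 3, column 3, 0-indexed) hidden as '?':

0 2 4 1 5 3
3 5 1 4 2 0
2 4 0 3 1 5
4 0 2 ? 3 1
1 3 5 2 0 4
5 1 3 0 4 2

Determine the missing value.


Row 3 contains symbols [0, 1, 2, 3, 4] — missing [5].
Column 3 contains symbols [0, 1, 2, 3, 4] — missing [5].
The missing symbol must appear in both missing sets; intersection = [5].
Therefore the hidden value is 5.

Missing value = 5.


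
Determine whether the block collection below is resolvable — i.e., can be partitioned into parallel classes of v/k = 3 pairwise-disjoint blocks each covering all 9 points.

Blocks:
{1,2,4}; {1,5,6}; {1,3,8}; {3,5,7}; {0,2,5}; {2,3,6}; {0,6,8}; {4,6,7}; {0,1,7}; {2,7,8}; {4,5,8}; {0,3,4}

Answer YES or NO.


v = 9, block size k = 3, number of blocks = 12.
For resolvability, blocks must partition into parallel classes of size v/k = 3.
Total blocks must therefore be a multiple of 3: 12 = 3·4 + 0 ⇒ divisible ✓.
Greedy packing gives 4 candidate class(es). Each should be a full parallel class (size 3, covers all 9 points).
  Class 1 (3 blocks): {1,2,4}; {3,5,7}; {0,6,8}. Points covered: [0, 1, 2, 3, 4, 5, 6, 7, 8].
  Class 2 (3 blocks): {1,5,6}; {2,7,8}; {0,3,4}. Points covered: [0, 1, 2, 3, 4, 5, 6, 7, 8].
  Class 3 (3 blocks): {1,3,8}; {0,2,5}; {4,6,7}. Points covered: [0, 1, 2, 3, 4, 5, 6, 7, 8].
  Class 4 (3 blocks): {2,3,6}; {0,1,7}; {4,5,8}. Points covered: [0, 1, 2, 3, 4, 5, 6, 7, 8].
All classes full (size 3)? YES. All classes cover every point? YES.
Resolvable? YES.

YES


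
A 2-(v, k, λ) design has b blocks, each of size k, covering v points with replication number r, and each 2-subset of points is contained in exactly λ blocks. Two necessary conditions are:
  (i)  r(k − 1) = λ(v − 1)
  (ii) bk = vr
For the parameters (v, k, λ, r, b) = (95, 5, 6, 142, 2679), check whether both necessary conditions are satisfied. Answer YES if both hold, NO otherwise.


Condition (i): r(k − 1) = 142·4 = 568; λ(v − 1) = 6·94 = 564. Match? NO.
Condition (ii): bk = 2679·5 = 13395; vr = 95·142 = 13490. Match? NO.
Both conditions hold? NO.

NO


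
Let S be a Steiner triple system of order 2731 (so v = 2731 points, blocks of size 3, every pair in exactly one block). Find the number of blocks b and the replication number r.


An STS(v) is a 2-(v, 3, 1) BIBD: block size k = 3, λ = 1.
Replication: r(k − 1) = λ(v − 1) ⇒ r·2 = 2731 − 1 = 2730 ⇒ r = 1365.
Block count: b = v(v − 1)/6 = 2731·2730/6 = 7455630/6 = 1242605.
(Check via bk = vr: 1242605·3 = 3727815 = 2731·1365 = 3727815 ✓.)

r = 1365, b = 1242605.


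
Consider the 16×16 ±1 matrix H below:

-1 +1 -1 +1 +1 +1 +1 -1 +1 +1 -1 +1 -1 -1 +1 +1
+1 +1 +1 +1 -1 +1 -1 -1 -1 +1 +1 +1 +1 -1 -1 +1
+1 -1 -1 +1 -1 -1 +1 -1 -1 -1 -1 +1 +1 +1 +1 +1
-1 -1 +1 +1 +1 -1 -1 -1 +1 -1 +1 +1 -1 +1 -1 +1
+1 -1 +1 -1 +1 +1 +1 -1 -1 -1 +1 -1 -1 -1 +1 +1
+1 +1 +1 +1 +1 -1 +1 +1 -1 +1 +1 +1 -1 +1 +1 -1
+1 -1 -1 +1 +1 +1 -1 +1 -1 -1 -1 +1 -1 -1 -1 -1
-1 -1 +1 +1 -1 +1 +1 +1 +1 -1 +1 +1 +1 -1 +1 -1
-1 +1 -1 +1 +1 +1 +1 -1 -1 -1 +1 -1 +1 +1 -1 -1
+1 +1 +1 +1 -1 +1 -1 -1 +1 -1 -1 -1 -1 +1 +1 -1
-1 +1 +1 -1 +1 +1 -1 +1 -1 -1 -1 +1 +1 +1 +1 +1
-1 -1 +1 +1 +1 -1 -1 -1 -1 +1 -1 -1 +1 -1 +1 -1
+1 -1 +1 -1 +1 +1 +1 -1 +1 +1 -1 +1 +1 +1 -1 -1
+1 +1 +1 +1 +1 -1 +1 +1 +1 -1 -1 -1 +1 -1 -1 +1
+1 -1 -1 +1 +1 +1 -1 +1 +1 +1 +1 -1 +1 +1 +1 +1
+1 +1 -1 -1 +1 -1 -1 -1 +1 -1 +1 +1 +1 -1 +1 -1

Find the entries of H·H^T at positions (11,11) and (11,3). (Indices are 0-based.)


Row 3 of H: [-1, -1, 1, 1, 1, -1, -1, -1, 1, -1, 1, 1, -1, 1, -1, 1].
Row 11 of H: [-1, -1, 1, 1, 1, -1, -1, -1, -1, 1, -1, -1, 1, -1, 1, -1].
(H·H^T)[11][11] = Σ_j H[11][j]·H[11][j] = (-1)² + (-1)² + (1)² + (1)² + (1)² + (-1)² + (-1)² + (-1)² + (-1)² + (1)² + (-1)² + (-1)² + (1)² + (-1)² + (1)² + (-1)² = 1 + 1 + 1 + 1 + 1 + 1 + 1 + 1 + 1 + 1 + 1 + 1 + 1 + 1 + 1 + 1 = 16.
(H·H^T)[11][3] = Σ_j H[11][j]·H[3][j] = (-1)·(-1) + (-1)·(-1) + (1)·(1) + (1)·(1) + (1)·(1) + (-1)·(-1) + (-1)·(-1) + (-1)·(-1) + (-1)·(1) + (1)·(-1) + (-1)·(1) + (-1)·(1) + (1)·(-1) + (-1)·(1) + (1)·(-1) + (-1)·(1) = 1 + 1 + 1 + 1 + 1 + 1 + 1 + 1 + -1 + -1 + -1 + -1 + -1 + -1 + -1 + -1 = 0.
So rows 11 and 3 are orthogonal; the diagonal entry equals n = 16.

(11,11) entry = 16; (11,3) entry = 0.


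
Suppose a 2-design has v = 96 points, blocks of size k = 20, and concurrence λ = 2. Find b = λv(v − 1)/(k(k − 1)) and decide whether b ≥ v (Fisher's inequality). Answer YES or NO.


r = λ(v − 1)/(k − 1) = 2·95/19 = 10.
b = vr/k = 96·10/20 = 48.
Fisher's inequality: b ≥ v ⇔ 48 ≥ 96? NO.

NO


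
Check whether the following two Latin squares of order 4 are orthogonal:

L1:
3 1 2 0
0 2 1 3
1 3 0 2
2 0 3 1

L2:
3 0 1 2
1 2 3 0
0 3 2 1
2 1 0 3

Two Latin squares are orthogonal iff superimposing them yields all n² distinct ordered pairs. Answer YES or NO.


Form the n² = 16 superimposed pairs (L1[i][j], L2[i][j]), row by row (rows and columns indexed from 0):
row 0: (3,3) (1,0) (2,1) (0,2)
row 1: (0,1) (2,2) (1,3) (3,0)
row 2: (1,0) (3,3) (0,2) (2,1)
row 3: (2,2) (0,1) (3,0) (1,3)
Orthogonality requires all 16 pairs distinct.
But the pair (1,0) repeats: cell (0,1) has L1 = 1, L2 = 0, and cell (2,0) has L1 = 1, L2 = 0.
A repeated pair means some other pair never occurs (only 8 distinct pairs out of 16), so the squares are not orthogonal.
Conclusion: NO.

NO


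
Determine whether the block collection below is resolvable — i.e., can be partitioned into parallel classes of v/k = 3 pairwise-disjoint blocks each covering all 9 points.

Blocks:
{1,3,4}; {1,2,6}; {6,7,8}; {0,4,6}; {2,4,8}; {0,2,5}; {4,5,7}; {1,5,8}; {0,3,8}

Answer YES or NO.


v = 9, block size k = 3, number of blocks = 9.
For resolvability, blocks must partition into parallel classes of size v/k = 3.
Total blocks must therefore be a multiple of 3: 9 = 3·3 + 0 ⇒ divisible ✓.
Consider block {0,4,6}. The only other block(s) in the collection disjoint from it are {1,5,8} — just 1 block(s). Any parallel class containing {0,4,6} would need 2 other blocks each disjoint from it, so no parallel class of size 3 can contain {0,4,6}.
Since every block must belong to some parallel class in a resolution, the collection cannot be partitioned into parallel classes.
Resolvable? NO.

NO


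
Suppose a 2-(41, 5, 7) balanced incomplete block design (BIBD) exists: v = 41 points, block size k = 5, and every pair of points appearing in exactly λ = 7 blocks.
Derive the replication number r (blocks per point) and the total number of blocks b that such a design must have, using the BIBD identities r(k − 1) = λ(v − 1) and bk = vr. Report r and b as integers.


Any 2-(v, k, λ) BIBD satisfies two necessary conditions:
  (i)  Each point sits in r blocks, and counting incidences through any fixed point gives r(k − 1) = λ(v − 1), so r = λ(v − 1)/(k − 1).
  (ii) Total incidences bk = vr, so b = vr/k.
Step 1: r = λ(v − 1)/(k − 1) = 7·(41 − 1)/(5 − 1) = 7·40/4 = 280/4 = 70.
Step 2: b = vr/k = 41·70/5 = 2870/5 = 574.
Check integrality: r = 70 ∈ Z ✓, b = 574 ∈ Z ✓.
(These identities are necessary conditions: they determine r and b for any design with these parameters, but do not by themselves prove that one exists.)

r = 70, b = 574.


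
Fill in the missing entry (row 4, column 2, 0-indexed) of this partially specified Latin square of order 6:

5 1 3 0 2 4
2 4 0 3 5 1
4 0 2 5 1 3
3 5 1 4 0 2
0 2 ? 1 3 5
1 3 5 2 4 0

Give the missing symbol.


Row 4 contains symbols [0, 1, 2, 3, 5] — missing [4].
Column 2 contains symbols [0, 1, 2, 3, 5] — missing [4].
The missing symbol must appear in both missing sets; intersection = [4].
Therefore the hidden value is 4.

Missing value = 4.


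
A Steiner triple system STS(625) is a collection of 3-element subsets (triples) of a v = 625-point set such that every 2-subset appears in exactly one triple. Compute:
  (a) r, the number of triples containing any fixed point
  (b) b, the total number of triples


An STS(v) is a 2-(v, 3, 1) BIBD: block size k = 3, λ = 1.
Replication: r(k − 1) = λ(v − 1) ⇒ r·2 = 625 − 1 = 624 ⇒ r = 312.
Block count: b = v(v − 1)/6 = 625·624/6 = 390000/6 = 65000.

r = 312, b = 65000.


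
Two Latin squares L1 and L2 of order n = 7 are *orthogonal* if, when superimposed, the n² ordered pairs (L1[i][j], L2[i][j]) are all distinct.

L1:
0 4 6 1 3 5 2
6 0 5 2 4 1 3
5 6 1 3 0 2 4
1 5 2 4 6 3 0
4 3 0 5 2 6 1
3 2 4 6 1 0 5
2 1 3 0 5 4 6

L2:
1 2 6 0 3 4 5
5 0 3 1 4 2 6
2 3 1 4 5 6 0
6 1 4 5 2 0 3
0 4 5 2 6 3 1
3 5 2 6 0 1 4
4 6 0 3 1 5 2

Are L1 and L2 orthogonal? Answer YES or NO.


Form the n² = 49 superimposed pairs (L1[i][j], L2[i][j]), row by row (rows and columns indexed from 0):
row 0: (0,1) (4,2) (6,6) (1,0) (3,3) (5,4) (2,5)
row 1: (6,5) (0,0) (5,3) (2,1) (4,4) (1,2) (3,6)
row 2: (5,2) (6,3) (1,1) (3,4) (0,5) (2,6) (4,0)
row 3: (1,6) (5,1) (2,4) (4,5) (6,2) (3,0) (0,3)
row 4: (4,0) (3,4) (0,5) (5,2) (2,6) (6,3) (1,1)
row 5: (3,3) (2,5) (4,2) (6,6) (1,0) (0,1) (5,4)
row 6: (2,4) (1,6) (3,0) (0,3) (5,1) (4,5) (6,2)
Orthogonality requires all 49 pairs distinct.
But the pair (4,0) repeats: cell (2,6) has L1 = 4, L2 = 0, and cell (4,0) has L1 = 4, L2 = 0.
A repeated pair means some other pair never occurs (only 28 distinct pairs out of 49), so the squares are not orthogonal.
Conclusion: NO.

NO


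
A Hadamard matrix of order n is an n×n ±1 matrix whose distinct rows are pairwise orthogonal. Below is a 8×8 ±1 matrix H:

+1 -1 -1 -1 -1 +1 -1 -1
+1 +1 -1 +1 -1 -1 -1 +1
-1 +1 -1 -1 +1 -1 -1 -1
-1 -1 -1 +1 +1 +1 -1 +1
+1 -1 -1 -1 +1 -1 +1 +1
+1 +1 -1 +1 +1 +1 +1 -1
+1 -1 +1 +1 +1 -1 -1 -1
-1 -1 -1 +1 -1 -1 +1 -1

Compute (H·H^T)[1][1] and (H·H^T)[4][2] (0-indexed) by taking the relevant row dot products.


Row 1 of H: [1, 1, -1, 1, -1, -1, -1, 1].
Row 2 of H: [-1, 1, -1, -1, 1, -1, -1, -1].
Row 4 of H: [1, -1, -1, -1, 1, -1, 1, 1].
(H·H^T)[1][1] = Σ_j H[1][j]·H[1][j] = (1)² + (1)² + (-1)² + (1)² + (-1)² + (-1)² + (-1)² + (1)² = 1 + 1 + 1 + 1 + 1 + 1 + 1 + 1 = 8.
(H·H^T)[4][2] = Σ_j H[4][j]·H[2][j] = (1)·(-1) + (-1)·(1) + (-1)·(-1) + (-1)·(-1) + (1)·(1) + (-1)·(-1) + (1)·(-1) + (1)·(-1) = -1 + -1 + 1 + 1 + 1 + 1 + -1 + -1 = 0.
So rows 4 and 2 are orthogonal; the diagonal entry equals n = 8.

(1,1) entry = 8; (4,2) entry = 0.


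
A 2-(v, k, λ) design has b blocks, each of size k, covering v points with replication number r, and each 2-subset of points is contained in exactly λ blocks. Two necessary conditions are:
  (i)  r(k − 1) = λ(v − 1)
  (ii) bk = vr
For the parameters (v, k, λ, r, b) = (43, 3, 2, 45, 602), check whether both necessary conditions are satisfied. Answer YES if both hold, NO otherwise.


Condition (i): r(k − 1) = 45·2 = 90; λ(v − 1) = 2·42 = 84. Match? NO.
Condition (ii): bk = 602·3 = 1806; vr = 43·45 = 1935. Match? NO.
Both conditions hold? NO.

NO


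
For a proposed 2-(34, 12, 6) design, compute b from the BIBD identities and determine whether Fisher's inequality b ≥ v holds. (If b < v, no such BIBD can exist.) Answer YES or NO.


b = λv(v − 1)/(k(k − 1)) = 6·34·33/(12·11) = 6732/132 = 51.
Compare with v = 34: b ≥ v, so Fisher's inequality holds.

YES


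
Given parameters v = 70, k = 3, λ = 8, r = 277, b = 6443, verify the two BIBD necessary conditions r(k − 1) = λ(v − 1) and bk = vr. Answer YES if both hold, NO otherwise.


Condition (i): r(k − 1) = 277·2 = 554; λ(v − 1) = 8·69 = 552. Match? NO.
Condition (ii): bk = 6443·3 = 19329; vr = 70·277 = 19390. Match? NO.
Both conditions hold? NO.

NO


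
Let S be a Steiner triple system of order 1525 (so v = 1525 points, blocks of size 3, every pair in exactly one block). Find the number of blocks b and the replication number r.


An STS(v) is a 2-(v, 3, 1) BIBD: block size k = 3, λ = 1.
Replication: r(k − 1) = λ(v − 1) ⇒ r·2 = 1525 − 1 = 1524 ⇒ r = 762.
Block count: bk = vr ⇒ b·3 = 1525·762 = 1162050 ⇒ b = 387350.

r = 762, b = 387350.


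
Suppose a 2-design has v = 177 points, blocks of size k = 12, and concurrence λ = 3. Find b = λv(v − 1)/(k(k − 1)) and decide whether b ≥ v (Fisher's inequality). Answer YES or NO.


r = λ(v − 1)/(k − 1) = 3·176/11 = 48.
b = vr/k = 177·48/12 = 708.
Fisher's inequality: b ≥ v ⇔ 708 ≥ 177? YES.

YES


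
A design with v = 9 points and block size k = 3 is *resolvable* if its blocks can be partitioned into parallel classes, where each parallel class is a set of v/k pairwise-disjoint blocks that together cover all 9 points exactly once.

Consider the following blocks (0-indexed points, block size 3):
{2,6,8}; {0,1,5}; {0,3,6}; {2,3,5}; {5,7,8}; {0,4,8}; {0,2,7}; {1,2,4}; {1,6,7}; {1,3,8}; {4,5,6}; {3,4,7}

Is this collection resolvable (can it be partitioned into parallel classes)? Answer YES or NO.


v = 9, block size k = 3, number of blocks = 12.
For resolvability, blocks must partition into parallel classes of size v/k = 3.
Total blocks must therefore be a multiple of 3: 12 = 3·4 + 0 ⇒ divisible ✓.
Greedy packing gives 4 candidate class(es). Each should be a full parallel class (size 3, covers all 9 points).
  Class 1 (3 blocks): {2,6,8}; {0,1,5}; {3,4,7}. Points covered: [0, 1, 2, 3, 4, 5, 6, 7, 8].
  Class 2 (3 blocks): {0,3,6}; {5,7,8}; {1,2,4}. Points covered: [0, 1, 2, 3, 4, 5, 6, 7, 8].
  Class 3 (3 blocks): {2,3,5}; {0,4,8}; {1,6,7}. Points covered: [0, 1, 2, 3, 4, 5, 6, 7, 8].
  Class 4 (3 blocks): {0,2,7}; {1,3,8}; {4,5,6}. Points covered: [0, 1, 2, 3, 4, 5, 6, 7, 8].
All classes full (size 3)? YES. All classes cover every point? YES.
Resolvable? YES.

YES


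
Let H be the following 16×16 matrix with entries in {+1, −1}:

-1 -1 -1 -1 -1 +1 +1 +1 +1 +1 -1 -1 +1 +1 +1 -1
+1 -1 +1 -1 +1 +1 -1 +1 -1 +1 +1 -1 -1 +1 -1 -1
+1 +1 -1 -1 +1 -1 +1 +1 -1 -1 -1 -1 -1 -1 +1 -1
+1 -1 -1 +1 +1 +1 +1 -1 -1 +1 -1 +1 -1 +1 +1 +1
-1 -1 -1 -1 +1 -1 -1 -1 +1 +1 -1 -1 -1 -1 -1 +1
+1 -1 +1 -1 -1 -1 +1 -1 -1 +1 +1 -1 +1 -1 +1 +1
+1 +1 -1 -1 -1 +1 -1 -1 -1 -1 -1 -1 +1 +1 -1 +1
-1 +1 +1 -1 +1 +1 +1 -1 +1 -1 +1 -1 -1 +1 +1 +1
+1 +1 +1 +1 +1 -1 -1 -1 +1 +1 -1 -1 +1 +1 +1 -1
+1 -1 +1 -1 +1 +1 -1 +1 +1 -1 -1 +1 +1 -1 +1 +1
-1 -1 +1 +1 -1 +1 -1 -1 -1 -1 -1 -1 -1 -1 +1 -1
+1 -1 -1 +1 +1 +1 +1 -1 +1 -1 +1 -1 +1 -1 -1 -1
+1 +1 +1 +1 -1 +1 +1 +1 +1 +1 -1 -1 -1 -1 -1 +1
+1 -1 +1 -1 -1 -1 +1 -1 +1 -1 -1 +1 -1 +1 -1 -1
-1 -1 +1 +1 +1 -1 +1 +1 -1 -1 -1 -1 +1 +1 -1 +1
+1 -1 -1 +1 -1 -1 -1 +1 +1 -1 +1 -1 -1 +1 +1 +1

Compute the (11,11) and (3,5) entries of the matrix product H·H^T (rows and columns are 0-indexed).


Row 3 of H: [1, -1, -1, 1, 1, 1, 1, -1, -1, 1, -1, 1, -1, 1, 1, 1].
Row 5 of H: [1, -1, 1, -1, -1, -1, 1, -1, -1, 1, 1, -1, 1, -1, 1, 1].
Row 11 of H: [1, -1, -1, 1, 1, 1, 1, -1, 1, -1, 1, -1, 1, -1, -1, -1].
(H·H^T)[11][11] = Σ_j H[11][j]·H[11][j] = (1)² + (-1)² + (-1)² + (1)² + (1)² + (1)² + (1)² + (-1)² + (1)² + (-1)² + (1)² + (-1)² + (1)² + (-1)² + (-1)² + (-1)² = 1 + 1 + 1 + 1 + 1 + 1 + 1 + 1 + 1 + 1 + 1 + 1 + 1 + 1 + 1 + 1 = 16.
(H·H^T)[3][5] = Σ_j H[3][j]·H[5][j] = (1)·(1) + (-1)·(-1) + (-1)·(1) + (1)·(-1) + (1)·(-1) + (1)·(-1) + (1)·(1) + (-1)·(-1) + (-1)·(-1) + (1)·(1) + (-1)·(1) + (1)·(-1) + (-1)·(1) + (1)·(-1) + (1)·(1) + (1)·(1) = 1 + 1 + -1 + -1 + -1 + -1 + 1 + 1 + 1 + 1 + -1 + -1 + -1 + -1 + 1 + 1 = 0.
So rows 3 and 5 are orthogonal; the diagonal entry equals n = 16.

(11,11) entry = 16; (3,5) entry = 0.


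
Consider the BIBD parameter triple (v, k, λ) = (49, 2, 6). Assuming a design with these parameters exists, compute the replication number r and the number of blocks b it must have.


Any 2-(v, k, λ) BIBD satisfies two necessary conditions:
  (i)  Each point sits in r blocks, and counting incidences through any fixed point gives r(k − 1) = λ(v − 1), so r = λ(v − 1)/(k − 1).
  (ii) Total incidences bk = vr, so b = vr/k.
Step 1: r = λ(v − 1)/(k − 1) = 6·(49 − 1)/(2 − 1) = 6·48/1 = 288/1 = 288.
Step 2: b = vr/k = 49·288/2 = 14112/2 = 7056.
Check integrality: r = 288 ∈ Z ✓, b = 7056 ∈ Z ✓.
(These identities are necessary conditions: they determine r and b for any design with these parameters, but do not by themselves prove that one exists.)

r = 288, b = 7056.


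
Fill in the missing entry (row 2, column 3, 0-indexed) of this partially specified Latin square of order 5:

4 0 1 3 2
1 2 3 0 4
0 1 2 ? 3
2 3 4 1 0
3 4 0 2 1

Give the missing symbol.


Row 2 contains symbols [0, 1, 2, 3] — missing [4].
Column 3 contains symbols [0, 1, 2, 3] — missing [4].
The missing symbol must appear in both missing sets; intersection = [4].
Therefore the hidden value is 4.

Missing value = 4.


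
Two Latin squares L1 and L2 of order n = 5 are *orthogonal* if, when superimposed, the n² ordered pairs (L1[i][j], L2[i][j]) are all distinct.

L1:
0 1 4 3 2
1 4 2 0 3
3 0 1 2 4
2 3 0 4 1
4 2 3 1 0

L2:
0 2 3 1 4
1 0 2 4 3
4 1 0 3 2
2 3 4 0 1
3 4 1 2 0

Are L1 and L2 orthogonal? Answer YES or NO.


Form the n² = 25 superimposed pairs (L1[i][j], L2[i][j]), row by row (rows and columns indexed from 0):
row 0: (0,0) (1,2) (4,3) (3,1) (2,4)
row 1: (1,1) (4,0) (2,2) (0,4) (3,3)
row 2: (3,4) (0,1) (1,0) (2,3) (4,2)
row 3: (2,2) (3,3) (0,4) (4,0) (1,1)
row 4: (4,3) (2,4) (3,1) (1,2) (0,0)
Orthogonality requires all 25 pairs distinct.
But the pair (2,2) repeats: cell (1,2) has L1 = 2, L2 = 2, and cell (3,0) has L1 = 2, L2 = 2.
A repeated pair means some other pair never occurs (only 15 distinct pairs out of 25), so the squares are not orthogonal.
Conclusion: NO.

NO


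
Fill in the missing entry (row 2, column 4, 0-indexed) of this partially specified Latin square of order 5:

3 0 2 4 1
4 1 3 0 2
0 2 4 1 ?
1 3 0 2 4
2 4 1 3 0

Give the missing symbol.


Row 2 contains symbols [0, 1, 2, 4] — missing [3].
Column 4 contains symbols [0, 1, 2, 4] — missing [3].
The missing symbol must appear in both missing sets; intersection = [3].
Therefore the hidden value is 3.

Missing value = 3.


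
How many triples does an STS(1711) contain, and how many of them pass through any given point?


An STS(v) is a 2-(v, 3, 1) BIBD: block size k = 3, λ = 1.
Replication: r(k − 1) = λ(v − 1) ⇒ r·2 = 1711 − 1 = 1710 ⇒ r = 855.
Block count: bk = vr ⇒ b·3 = 1711·855 = 1462905 ⇒ b = 487635.
(Check via b = v(v − 1)/6 = 1711·1710/6 = 2925810/6 = 487635.)

r = 855, b = 487635.


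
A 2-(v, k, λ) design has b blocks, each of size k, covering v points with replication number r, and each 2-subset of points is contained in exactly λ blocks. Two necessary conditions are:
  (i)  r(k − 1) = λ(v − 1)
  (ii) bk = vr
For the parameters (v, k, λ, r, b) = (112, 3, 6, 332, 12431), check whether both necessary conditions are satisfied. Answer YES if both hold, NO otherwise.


Condition (i): r(k − 1) = 332·2 = 664; λ(v − 1) = 6·111 = 666. Match? NO.
Condition (ii): bk = 12431·3 = 37293; vr = 112·332 = 37184. Match? NO.
Both conditions hold? NO.

NO


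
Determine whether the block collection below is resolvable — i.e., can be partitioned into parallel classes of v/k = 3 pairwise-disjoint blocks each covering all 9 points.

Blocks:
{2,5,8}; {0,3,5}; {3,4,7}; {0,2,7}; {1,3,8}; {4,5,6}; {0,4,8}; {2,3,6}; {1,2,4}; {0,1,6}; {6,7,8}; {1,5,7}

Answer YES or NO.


v = 9, block size k = 3, number of blocks = 12.
For resolvability, blocks must partition into parallel classes of size v/k = 3.
Total blocks must therefore be a multiple of 3: 12 = 3·4 + 0 ⇒ divisible ✓.
Greedy packing gives 4 candidate class(es). Each should be a full parallel class (size 3, covers all 9 points).
  Class 1 (3 blocks): {2,5,8}; {3,4,7}; {0,1,6}. Points covered: [0, 1, 2, 3, 4, 5, 6, 7, 8].
  Class 2 (3 blocks): {0,3,5}; {1,2,4}; {6,7,8}. Points covered: [0, 1, 2, 3, 4, 5, 6, 7, 8].
  Class 3 (3 blocks): {0,2,7}; {1,3,8}; {4,5,6}. Points covered: [0, 1, 2, 3, 4, 5, 6, 7, 8].
  Class 4 (3 blocks): {0,4,8}; {2,3,6}; {1,5,7}. Points covered: [0, 1, 2, 3, 4, 5, 6, 7, 8].
All classes full (size 3)? YES. All classes cover every point? YES.
Resolvable? YES.

YES


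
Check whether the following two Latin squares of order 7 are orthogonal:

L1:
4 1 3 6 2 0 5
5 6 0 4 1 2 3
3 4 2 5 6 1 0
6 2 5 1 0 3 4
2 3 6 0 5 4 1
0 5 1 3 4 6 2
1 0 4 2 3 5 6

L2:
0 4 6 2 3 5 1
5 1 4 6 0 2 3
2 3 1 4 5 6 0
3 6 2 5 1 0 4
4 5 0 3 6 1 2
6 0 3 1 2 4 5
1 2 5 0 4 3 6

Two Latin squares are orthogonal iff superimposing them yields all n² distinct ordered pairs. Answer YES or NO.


Form the n² = 49 superimposed pairs (L1[i][j], L2[i][j]), row by row (rows and columns indexed from 0):
row 0: (4,0) (1,4) (3,6) (6,2) (2,3) (0,5) (5,1)
row 1: (5,5) (6,1) (0,4) (4,6) (1,0) (2,2) (3,3)
row 2: (3,2) (4,3) (2,1) (5,4) (6,5) (1,6) (0,0)
row 3: (6,3) (2,6) (5,2) (1,5) (0,1) (3,0) (4,4)
row 4: (2,4) (3,5) (6,0) (0,3) (5,6) (4,1) (1,2)
row 5: (0,6) (5,0) (1,3) (3,1) (4,2) (6,4) (2,5)
row 6: (1,1) (0,2) (4,5) (2,0) (3,4) (5,3) (6,6)
Orthogonality requires all 49 pairs distinct.
Check by first coordinate: for each symbol s of L1, list the L2 entries in the n cells where L1 = s; they must all differ.
  L1 = 0: L2 entries (in reading order) 5, 4, 0, 1, 3, 6, 2 — all 7 distinct ✓
  L1 = 1: L2 entries (in reading order) 4, 0, 6, 5, 2, 3, 1 — all 7 distinct ✓
  L1 = 2: L2 entries (in reading order) 3, 2, 1, 6, 4, 5, 0 — all 7 distinct ✓
  L1 = 3: L2 entries (in reading order) 6, 3, 2, 0, 5, 1, 4 — all 7 distinct ✓
  L1 = 4: L2 entries (in reading order) 0, 6, 3, 4, 1, 2, 5 — all 7 distinct ✓
  L1 = 5: L2 entries (in reading order) 1, 5, 4, 2, 6, 0, 3 — all 7 distinct ✓
  L1 = 6: L2 entries (in reading order) 2, 1, 5, 3, 0, 4, 6 — all 7 distinct ✓
Every symbol of L1 meets every symbol of L2 exactly once, so all 49 pairs are distinct (49 of 49).
Conclusion: YES.

YES


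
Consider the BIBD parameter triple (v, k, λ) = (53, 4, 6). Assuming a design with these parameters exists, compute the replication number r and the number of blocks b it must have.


Any 2-(v, k, λ) BIBD satisfies two necessary conditions:
  (i)  Each point sits in r blocks, and counting incidences through any fixed point gives r(k − 1) = λ(v − 1), so r = λ(v − 1)/(k − 1).
  (ii) Total incidences bk = vr, so b = vr/k.
Step 1: r = λ(v − 1)/(k − 1) = 6·(53 − 1)/(4 − 1) = 6·52/3 = 312/3 = 104.
Step 2: b = vr/k = 53·104/4 = 5512/4 = 1378.
Check integrality: r = 104 ∈ Z ✓, b = 1378 ∈ Z ✓.
(These identities are necessary conditions: they determine r and b for any design with these parameters, but do not by themselves prove that one exists.)

r = 104, b = 1378.


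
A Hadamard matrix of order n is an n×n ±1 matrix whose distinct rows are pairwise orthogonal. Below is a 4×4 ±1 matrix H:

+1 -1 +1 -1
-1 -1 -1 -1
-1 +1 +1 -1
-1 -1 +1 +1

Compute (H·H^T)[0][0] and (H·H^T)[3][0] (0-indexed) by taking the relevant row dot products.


Row 0 of H: [1, -1, 1, -1].
Row 3 of H: [-1, -1, 1, 1].
(H·H^T)[0][0] = Σ_j H[0][j]·H[0][j] = (1)² + (-1)² + (1)² + (-1)² = 1 + 1 + 1 + 1 = 4.
(H·H^T)[3][0] = Σ_j H[3][j]·H[0][j] = (-1)·(1) + (-1)·(-1) + (1)·(1) + (1)·(-1) = -1 + 1 + 1 + -1 = 0.
So rows 3 and 0 are orthogonal; the diagonal entry equals n = 4.

(0,0) entry = 4; (3,0) entry = 0.


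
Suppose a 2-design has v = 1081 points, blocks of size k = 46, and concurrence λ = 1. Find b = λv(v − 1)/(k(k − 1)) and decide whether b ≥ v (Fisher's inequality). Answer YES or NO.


b = λv(v − 1)/(k(k − 1)) = 1·1081·1080/(46·45) = 1167480/2070 = 564.
Compare with v = 1081: b < v, so Fisher's inequality fails.

NO


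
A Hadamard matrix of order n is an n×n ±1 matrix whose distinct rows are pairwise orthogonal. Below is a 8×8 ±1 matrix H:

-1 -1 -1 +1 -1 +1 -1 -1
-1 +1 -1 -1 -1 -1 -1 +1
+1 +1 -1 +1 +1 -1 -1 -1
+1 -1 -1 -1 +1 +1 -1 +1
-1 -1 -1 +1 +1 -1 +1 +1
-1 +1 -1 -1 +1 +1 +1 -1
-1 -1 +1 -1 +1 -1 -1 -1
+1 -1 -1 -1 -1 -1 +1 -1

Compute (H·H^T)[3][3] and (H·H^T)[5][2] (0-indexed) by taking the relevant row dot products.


Row 2 of H: [1, 1, -1, 1, 1, -1, -1, -1].
Row 3 of H: [1, -1, -1, -1, 1, 1, -1, 1].
Row 5 of H: [-1, 1, -1, -1, 1, 1, 1, -1].
(H·H^T)[3][3] = Σ_j H[3][j]·H[3][j] = (1)² + (-1)² + (-1)² + (-1)² + (1)² + (1)² + (-1)² + (1)² = 1 + 1 + 1 + 1 + 1 + 1 + 1 + 1 = 8.
(H·H^T)[5][2] = Σ_j H[5][j]·H[2][j] = (-1)·(1) + (1)·(1) + (-1)·(-1) + (-1)·(1) + (1)·(1) + (1)·(-1) + (1)·(-1) + (-1)·(-1) = -1 + 1 + 1 + -1 + 1 + -1 + -1 + 1 = 0.
So rows 5 and 2 are orthogonal; the diagonal entry equals n = 8.

(3,3) entry = 8; (5,2) entry = 0.


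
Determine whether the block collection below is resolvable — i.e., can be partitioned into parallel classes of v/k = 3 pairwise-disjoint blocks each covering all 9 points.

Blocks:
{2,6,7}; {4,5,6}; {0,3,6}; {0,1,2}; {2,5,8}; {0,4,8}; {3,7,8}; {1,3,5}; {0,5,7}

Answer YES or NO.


v = 9, block size k = 3, number of blocks = 9.
For resolvability, blocks must partition into parallel classes of size v/k = 3.
Total blocks must therefore be a multiple of 3: 9 = 3·3 + 0 ⇒ divisible ✓.
Consider block {0,3,6}. The only other block(s) in the collection disjoint from it are {2,5,8} — just 1 block(s). Any parallel class containing {0,3,6} would need 2 other blocks each disjoint from it, so no parallel class of size 3 can contain {0,3,6}.
Since every block must belong to some parallel class in a resolution, the collection cannot be partitioned into parallel classes.
Resolvable? NO.

NO


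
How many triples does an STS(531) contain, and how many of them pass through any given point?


An STS(v) is a 2-(v, 3, 1) BIBD: block size k = 3, λ = 1.
Replication: r(k − 1) = λ(v − 1) ⇒ r·2 = 531 − 1 = 530 ⇒ r = 265.
Block count: bk = vr ⇒ b·3 = 531·265 = 140715 ⇒ b = 46905.
(Check via b = v(v − 1)/6 = 531·530/6 = 281430/6 = 46905.)

r = 265, b = 46905.


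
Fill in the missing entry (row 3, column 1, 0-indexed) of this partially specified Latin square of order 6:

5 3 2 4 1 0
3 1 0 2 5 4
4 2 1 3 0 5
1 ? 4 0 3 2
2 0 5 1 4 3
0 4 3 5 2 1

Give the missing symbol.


Row 3 contains symbols [0, 1, 2, 3, 4] — missing [5].
Column 1 contains symbols [0, 1, 2, 3, 4] — missing [5].
The missing symbol must appear in both missing sets; intersection = [5].
Therefore the hidden value is 5.

Missing value = 5.


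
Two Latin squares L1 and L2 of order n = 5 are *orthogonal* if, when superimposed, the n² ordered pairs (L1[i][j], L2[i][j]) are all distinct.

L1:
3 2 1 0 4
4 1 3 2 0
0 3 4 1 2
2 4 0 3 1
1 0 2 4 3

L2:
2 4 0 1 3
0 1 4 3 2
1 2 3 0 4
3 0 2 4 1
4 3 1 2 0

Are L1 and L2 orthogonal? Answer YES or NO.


Form the n² = 25 superimposed pairs (L1[i][j], L2[i][j]), row by row (rows and columns indexed from 0):
row 0: (3,2) (2,4) (1,0) (0,1) (4,3)
row 1: (4,0) (1,1) (3,4) (2,3) (0,2)
row 2: (0,1) (3,2) (4,3) (1,0) (2,4)
row 3: (2,3) (4,0) (0,2) (3,4) (1,1)
row 4: (1,4) (0,3) (2,1) (4,2) (3,0)
Orthogonality requires all 25 pairs distinct.
But the pair (0,1) repeats: cell (0,3) has L1 = 0, L2 = 1, and cell (2,0) has L1 = 0, L2 = 1.
A repeated pair means some other pair never occurs (only 15 distinct pairs out of 25), so the squares are not orthogonal.
Conclusion: NO.

NO


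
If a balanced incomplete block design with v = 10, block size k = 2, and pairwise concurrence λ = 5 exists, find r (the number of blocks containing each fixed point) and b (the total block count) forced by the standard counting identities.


Any 2-(v, k, λ) BIBD satisfies two necessary conditions:
  (i)  Each point sits in r blocks, and counting incidences through any fixed point gives r(k − 1) = λ(v − 1), so r = λ(v − 1)/(k − 1).
  (ii) Total incidences bk = vr, so b = vr/k.
Step 1: r = λ(v − 1)/(k − 1) = 5·(10 − 1)/(2 − 1) = 5·9/1 = 45/1 = 45.
Step 2: b = vr/k = 10·45/2 = 450/2 = 225.
Check integrality: r = 45 ∈ Z ✓, b = 225 ∈ Z ✓.
(These identities are necessary conditions: they determine r and b for any design with these parameters, but do not by themselves prove that one exists.)

r = 45, b = 225.


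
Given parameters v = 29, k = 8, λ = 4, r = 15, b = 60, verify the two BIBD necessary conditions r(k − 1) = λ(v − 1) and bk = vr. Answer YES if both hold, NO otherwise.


Condition (i): r(k − 1) = 15·7 = 105; λ(v − 1) = 4·28 = 112. Match? NO.
Condition (ii): bk = 60·8 = 480; vr = 29·15 = 435. Match? NO.
Both conditions hold? NO.

NO


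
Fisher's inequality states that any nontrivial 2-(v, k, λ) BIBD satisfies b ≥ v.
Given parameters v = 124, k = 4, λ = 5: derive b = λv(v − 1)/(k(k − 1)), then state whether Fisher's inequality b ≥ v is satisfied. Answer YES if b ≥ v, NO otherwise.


b = λv(v − 1)/(k(k − 1)) = 5·124·123/(4·3) = 76260/12 = 6355.
Compare with v = 124: b ≥ v, so Fisher's inequality holds.

YES


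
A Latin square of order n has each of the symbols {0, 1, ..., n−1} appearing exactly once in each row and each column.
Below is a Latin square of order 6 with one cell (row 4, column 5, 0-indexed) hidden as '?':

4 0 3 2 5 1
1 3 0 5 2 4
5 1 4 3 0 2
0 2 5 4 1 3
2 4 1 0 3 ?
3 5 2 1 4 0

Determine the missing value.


Row 4 contains symbols [0, 1, 2, 3, 4] — missing [5].
Column 5 contains symbols [0, 1, 2, 3, 4] — missing [5].
The missing symbol must appear in both missing sets; intersection = [5].
Therefore the hidden value is 5.

Missing value = 5.


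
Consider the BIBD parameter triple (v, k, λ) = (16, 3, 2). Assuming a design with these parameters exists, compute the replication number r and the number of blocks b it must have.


Any 2-(v, k, λ) BIBD satisfies two necessary conditions:
  (i)  Each point sits in r blocks, and counting incidences through any fixed point gives r(k − 1) = λ(v − 1), so r = λ(v − 1)/(k − 1).
  (ii) Total incidences bk = vr, so b = vr/k.
Step 1: r = λ(v − 1)/(k − 1) = 2·(16 − 1)/(3 − 1) = 2·15/2 = 30/2 = 15.
Step 2: b = vr/k = 16·15/3 = 240/3 = 80.
Check integrality: r = 15 ∈ Z ✓, b = 80 ∈ Z ✓.
(These identities are necessary conditions: they determine r and b for any design with these parameters, but do not by themselves prove that one exists.)

r = 15, b = 80.


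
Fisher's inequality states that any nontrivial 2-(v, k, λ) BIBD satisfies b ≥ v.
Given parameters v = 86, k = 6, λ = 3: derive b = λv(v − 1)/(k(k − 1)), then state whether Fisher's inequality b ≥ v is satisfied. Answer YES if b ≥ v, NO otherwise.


r = λ(v − 1)/(k − 1) = 3·85/5 = 51.
b = vr/k = 86·51/6 = 731.
Fisher's inequality: b ≥ v ⇔ 731 ≥ 86? YES.

YES


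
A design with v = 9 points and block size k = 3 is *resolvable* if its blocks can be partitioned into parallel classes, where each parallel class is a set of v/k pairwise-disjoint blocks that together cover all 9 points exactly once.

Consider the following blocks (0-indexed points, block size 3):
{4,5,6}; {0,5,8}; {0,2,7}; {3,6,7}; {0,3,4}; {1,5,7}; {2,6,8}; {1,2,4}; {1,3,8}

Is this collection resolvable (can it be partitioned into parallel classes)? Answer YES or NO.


v = 9, block size k = 3, number of blocks = 9.
For resolvability, blocks must partition into parallel classes of size v/k = 3.
Total blocks must therefore be a multiple of 3: 9 = 3·3 + 0 ⇒ divisible ✓.
Greedy packing gives 3 candidate class(es). Each should be a full parallel class (size 3, covers all 9 points).
  Class 1 (3 blocks): {4,5,6}; {0,2,7}; {1,3,8}. Points covered: [0, 1, 2, 3, 4, 5, 6, 7, 8].
  Class 2 (3 blocks): {0,5,8}; {3,6,7}; {1,2,4}. Points covered: [0, 1, 2, 3, 4, 5, 6, 7, 8].
  Class 3 (3 blocks): {0,3,4}; {1,5,7}; {2,6,8}. Points covered: [0, 1, 2, 3, 4, 5, 6, 7, 8].
All classes full (size 3)? YES. All classes cover every point? YES.
Resolvable? YES.

YES


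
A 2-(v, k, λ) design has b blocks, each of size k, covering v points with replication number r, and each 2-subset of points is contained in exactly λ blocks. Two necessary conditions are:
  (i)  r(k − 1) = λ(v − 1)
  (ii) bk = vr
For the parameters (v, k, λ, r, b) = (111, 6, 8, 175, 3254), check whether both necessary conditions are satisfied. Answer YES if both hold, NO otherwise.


Condition (i): r(k − 1) = 175·5 = 875; λ(v − 1) = 8·110 = 880. Match? NO.
Condition (ii): bk = 3254·6 = 19524; vr = 111·175 = 19425. Match? NO.
Both conditions hold? NO.

NO


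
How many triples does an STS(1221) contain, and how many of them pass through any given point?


An STS(v) is a 2-(v, 3, 1) BIBD: block size k = 3, λ = 1.
Replication: r(k − 1) = λ(v − 1) ⇒ r·2 = 1221 − 1 = 1220 ⇒ r = 610.
Block count: b = v(v − 1)/6 = 1221·1220/6 = 1489620/6 = 248270.

r = 610, b = 248270.


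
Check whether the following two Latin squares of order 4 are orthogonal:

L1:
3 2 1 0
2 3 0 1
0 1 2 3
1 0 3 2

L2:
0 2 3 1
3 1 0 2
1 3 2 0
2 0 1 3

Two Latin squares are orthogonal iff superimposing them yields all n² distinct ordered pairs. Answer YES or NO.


Form the n² = 16 superimposed pairs (L1[i][j], L2[i][j]), row by row (rows and columns indexed from 0):
row 0: (3,0) (2,2) (1,3) (0,1)
row 1: (2,3) (3,1) (0,0) (1,2)
row 2: (0,1) (1,3) (2,2) (3,0)
row 3: (1,2) (0,0) (3,1) (2,3)
Orthogonality requires all 16 pairs distinct.
But the pair (0,1) repeats: cell (0,3) has L1 = 0, L2 = 1, and cell (2,0) has L1 = 0, L2 = 1.
A repeated pair means some other pair never occurs (only 8 distinct pairs out of 16), so the squares are not orthogonal.
Conclusion: NO.

NO


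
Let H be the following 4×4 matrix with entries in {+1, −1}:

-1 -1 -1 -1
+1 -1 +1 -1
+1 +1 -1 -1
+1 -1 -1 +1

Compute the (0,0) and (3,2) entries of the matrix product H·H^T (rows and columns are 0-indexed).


Row 0 of H: [-1, -1, -1, -1].
Row 2 of H: [1, 1, -1, -1].
Row 3 of H: [1, -1, -1, 1].
(H·H^T)[0][0] = Σ_j H[0][j]·H[0][j] = (-1)² + (-1)² + (-1)² + (-1)² = 1 + 1 + 1 + 1 = 4.
(H·H^T)[3][2] = Σ_j H[3][j]·H[2][j] = (1)·(1) + (-1)·(1) + (-1)·(-1) + (1)·(-1) = 1 + -1 + 1 + -1 = 0.
So rows 3 and 2 are orthogonal; the diagonal entry equals n = 4.

(0,0) entry = 4; (3,2) entry = 0.


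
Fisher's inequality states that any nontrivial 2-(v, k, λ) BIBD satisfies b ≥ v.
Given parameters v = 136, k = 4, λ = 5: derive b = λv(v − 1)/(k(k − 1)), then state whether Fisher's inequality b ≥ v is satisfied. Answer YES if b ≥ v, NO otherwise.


r = λ(v − 1)/(k − 1) = 5·135/3 = 225.
b = vr/k = 136·225/4 = 7650.
Fisher's inequality: b ≥ v ⇔ 7650 ≥ 136? YES.

YES


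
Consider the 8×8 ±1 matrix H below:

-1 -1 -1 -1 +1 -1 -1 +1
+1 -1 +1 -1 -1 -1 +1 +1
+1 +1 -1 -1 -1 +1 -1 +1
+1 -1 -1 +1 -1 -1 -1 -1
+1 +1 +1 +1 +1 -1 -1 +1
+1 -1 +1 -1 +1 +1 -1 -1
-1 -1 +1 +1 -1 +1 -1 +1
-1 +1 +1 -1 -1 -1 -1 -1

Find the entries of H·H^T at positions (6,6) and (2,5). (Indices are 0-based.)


Row 2 of H: [1, 1, -1, -1, -1, 1, -1, 1].
Row 5 of H: [1, -1, 1, -1, 1, 1, -1, -1].
Row 6 of H: [-1, -1, 1, 1, -1, 1, -1, 1].
(H·H^T)[6][6] = Σ_j H[6][j]·H[6][j] = (-1)² + (-1)² + (1)² + (1)² + (-1)² + (1)² + (-1)² + (1)² = 1 + 1 + 1 + 1 + 1 + 1 + 1 + 1 = 8.
(H·H^T)[2][5] = Σ_j H[2][j]·H[5][j] = (1)·(1) + (1)·(-1) + (-1)·(1) + (-1)·(-1) + (-1)·(1) + (1)·(1) + (-1)·(-1) + (1)·(-1) = 1 + -1 + -1 + 1 + -1 + 1 + 1 + -1 = 0.
So rows 2 and 5 are orthogonal; the diagonal entry equals n = 8.

(6,6) entry = 8; (2,5) entry = 0.


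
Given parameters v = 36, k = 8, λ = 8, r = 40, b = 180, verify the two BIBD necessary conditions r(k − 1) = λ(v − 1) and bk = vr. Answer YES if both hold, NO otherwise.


Condition (i): r(k − 1) = 40·7 = 280; λ(v − 1) = 8·35 = 280. Match? YES.
Condition (ii): bk = 180·8 = 1440; vr = 36·40 = 1440. Match? YES.
Both conditions hold? YES.

YES


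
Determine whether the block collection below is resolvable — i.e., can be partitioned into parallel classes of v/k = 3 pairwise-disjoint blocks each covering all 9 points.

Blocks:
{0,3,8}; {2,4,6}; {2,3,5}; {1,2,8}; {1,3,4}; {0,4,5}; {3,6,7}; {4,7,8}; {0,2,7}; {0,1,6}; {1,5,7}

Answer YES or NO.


v = 9, block size k = 3, number of blocks = 11.
For resolvability, blocks must partition into parallel classes of size v/k = 3.
Total blocks must therefore be a multiple of 3: 11 = 3·3 + 2 ⇒ not divisible ✗.
Resolvable? NO.

NO


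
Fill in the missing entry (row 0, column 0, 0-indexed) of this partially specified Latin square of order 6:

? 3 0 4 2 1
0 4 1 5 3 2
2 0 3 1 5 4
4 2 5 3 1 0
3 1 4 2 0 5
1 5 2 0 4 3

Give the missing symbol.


Row 0 contains symbols [0, 1, 2, 3, 4] — missing [5].
Column 0 contains symbols [0, 1, 2, 3, 4] — missing [5].
The missing symbol must appear in both missing sets; intersection = [5].
Therefore the hidden value is 5.

Missing value = 5.


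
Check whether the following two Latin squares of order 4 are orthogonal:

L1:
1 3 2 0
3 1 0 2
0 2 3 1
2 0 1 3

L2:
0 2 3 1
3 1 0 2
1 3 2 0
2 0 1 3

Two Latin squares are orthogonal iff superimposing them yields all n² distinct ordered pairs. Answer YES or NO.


Form the n² = 16 superimposed pairs (L1[i][j], L2[i][j]), row by row (rows and columns indexed from 0):
row 0: (1,0) (3,2) (2,3) (0,1)
row 1: (3,3) (1,1) (0,0) (2,2)
row 2: (0,1) (2,3) (3,2) (1,0)
row 3: (2,2) (0,0) (1,1) (3,3)
Orthogonality requires all 16 pairs distinct.
But the pair (0,1) repeats: cell (0,3) has L1 = 0, L2 = 1, and cell (2,0) has L1 = 0, L2 = 1.
A repeated pair means some other pair never occurs (only 8 distinct pairs out of 16), so the squares are not orthogonal.
Conclusion: NO.

NO


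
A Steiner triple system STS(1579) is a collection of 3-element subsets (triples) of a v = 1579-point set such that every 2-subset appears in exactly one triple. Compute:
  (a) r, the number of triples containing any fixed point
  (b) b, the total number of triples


An STS(v) is a 2-(v, 3, 1) BIBD: block size k = 3, λ = 1.
Replication: r(k − 1) = λ(v − 1) ⇒ r·2 = 1579 − 1 = 1578 ⇒ r = 789.
Block count: b = v(v − 1)/6 = 1579·1578/6 = 2491662/6 = 415277.

r = 789, b = 415277.
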